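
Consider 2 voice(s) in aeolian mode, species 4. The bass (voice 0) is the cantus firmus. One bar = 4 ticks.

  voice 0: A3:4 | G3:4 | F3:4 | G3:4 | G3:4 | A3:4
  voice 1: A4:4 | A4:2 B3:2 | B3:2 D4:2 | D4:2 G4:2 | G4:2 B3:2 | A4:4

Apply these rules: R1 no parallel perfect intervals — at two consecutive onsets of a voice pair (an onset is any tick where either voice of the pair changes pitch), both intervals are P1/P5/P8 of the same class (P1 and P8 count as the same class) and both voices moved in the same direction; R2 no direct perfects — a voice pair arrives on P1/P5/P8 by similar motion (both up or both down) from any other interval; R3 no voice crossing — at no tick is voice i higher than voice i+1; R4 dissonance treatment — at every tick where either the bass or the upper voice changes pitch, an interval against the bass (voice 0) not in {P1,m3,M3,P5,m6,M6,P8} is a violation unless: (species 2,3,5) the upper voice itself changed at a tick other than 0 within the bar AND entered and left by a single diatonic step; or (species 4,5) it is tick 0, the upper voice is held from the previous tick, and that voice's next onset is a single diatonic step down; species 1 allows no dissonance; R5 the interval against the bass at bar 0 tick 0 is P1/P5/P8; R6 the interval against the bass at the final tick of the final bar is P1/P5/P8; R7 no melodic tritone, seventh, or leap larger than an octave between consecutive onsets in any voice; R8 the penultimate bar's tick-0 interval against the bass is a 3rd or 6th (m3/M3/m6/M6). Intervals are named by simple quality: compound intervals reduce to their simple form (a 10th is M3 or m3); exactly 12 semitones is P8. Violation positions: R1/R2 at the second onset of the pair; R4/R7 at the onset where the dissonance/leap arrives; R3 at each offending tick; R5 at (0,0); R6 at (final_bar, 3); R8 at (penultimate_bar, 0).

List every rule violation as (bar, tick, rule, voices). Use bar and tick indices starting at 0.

bar 0: v0=A3 v1=A4 downbeat P8
bar 1: v0=G3 v1=A4 downbeat M2
bar 2: v0=F3 v1=B3 downbeat TT
bar 3: v0=G3 v1=D4 downbeat P5
bar 4: v0=G3 v1=G4 downbeat P8
bar 5: v0=A3 v1=A4 downbeat P8
  -> R4 @ bar 1 tick 0 v(0, 1): G3/A4 M2 untreated
  -> R7 @ bar 1 tick 2 v(1,): A4->B3 leap 10st
  -> R4 @ bar 2 tick 0 v(0, 1): F3/B3 TT untreated
  -> R8 @ bar 4 tick 0 v(0, 1): penult P8 not 3rd/6th
  -> R2 @ bar 5 tick 0 v(0, 1): G3/B3 M3 -> A3/A4 P8 similar
  -> R7 @ bar 5 tick 0 v(1,): B3->A4 leap 10st

(1, 0, R4, (0, 1))
(1, 2, R7, (1,))
(2, 0, R4, (0, 1))
(4, 0, R8, (0, 1))
(5, 0, R2, (0, 1))
(5, 0, R7, (1,))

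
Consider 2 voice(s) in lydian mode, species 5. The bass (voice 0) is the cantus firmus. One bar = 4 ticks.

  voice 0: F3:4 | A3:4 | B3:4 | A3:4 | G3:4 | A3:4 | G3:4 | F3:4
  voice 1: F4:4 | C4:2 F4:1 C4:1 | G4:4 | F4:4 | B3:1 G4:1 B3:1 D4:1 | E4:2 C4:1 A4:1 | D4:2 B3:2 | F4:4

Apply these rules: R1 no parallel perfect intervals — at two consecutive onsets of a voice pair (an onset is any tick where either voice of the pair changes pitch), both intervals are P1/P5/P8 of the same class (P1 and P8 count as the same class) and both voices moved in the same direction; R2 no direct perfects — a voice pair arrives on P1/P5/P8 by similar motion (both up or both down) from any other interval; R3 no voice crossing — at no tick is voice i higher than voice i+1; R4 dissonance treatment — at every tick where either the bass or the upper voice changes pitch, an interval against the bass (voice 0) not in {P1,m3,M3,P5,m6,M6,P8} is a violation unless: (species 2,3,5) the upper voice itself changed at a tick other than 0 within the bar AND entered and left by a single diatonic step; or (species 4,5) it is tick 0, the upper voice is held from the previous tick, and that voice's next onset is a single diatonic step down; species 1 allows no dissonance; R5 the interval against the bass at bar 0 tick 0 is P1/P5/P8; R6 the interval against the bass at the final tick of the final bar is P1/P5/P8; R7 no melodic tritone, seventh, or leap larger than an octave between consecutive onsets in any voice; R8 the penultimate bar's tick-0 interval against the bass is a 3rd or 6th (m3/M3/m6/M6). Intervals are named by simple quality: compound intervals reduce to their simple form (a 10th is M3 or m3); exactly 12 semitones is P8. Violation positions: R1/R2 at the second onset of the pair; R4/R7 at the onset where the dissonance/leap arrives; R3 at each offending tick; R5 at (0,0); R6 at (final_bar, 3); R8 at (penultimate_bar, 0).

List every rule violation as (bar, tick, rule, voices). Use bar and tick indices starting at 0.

(4, 0, R7, (1,))
(5, 0, R1, (0, 1))
(6, 0, R2, (0, 1))
(6, 0, R8, (0, 1))
(7, 0, R7, (1,))

bar 0: v0=F3 v1=F4 downbeat P8
bar 1: v0=A3 v1=C4 downbeat m3
bar 2: v0=B3 v1=G4 downbeat m6
bar 3: v0=A3 v1=F4 downbeat m6
bar 4: v0=G3 v1=B3 downbeat M3
bar 5: v0=A3 v1=E4 downbeat P5
bar 6: v0=G3 v1=D4 downbeat P5
bar 7: v0=F3 v1=F4 downbeat P8
  -> R7 @ bar 4 tick 0 v(1,): F4->B3 leap 6st
  -> R1 @ bar 5 tick 0 v(0, 1): G3/D4 P5 -> A3/E4 P5 similar
  -> R2 @ bar 6 tick 0 v(0, 1): A3/A4 P8 -> G3/D4 P5 similar
  -> R8 @ bar 6 tick 0 v(0, 1): penult P5 not 3rd/6th
  -> R7 @ bar 7 tick 0 v(1,): B3->F4 leap 6st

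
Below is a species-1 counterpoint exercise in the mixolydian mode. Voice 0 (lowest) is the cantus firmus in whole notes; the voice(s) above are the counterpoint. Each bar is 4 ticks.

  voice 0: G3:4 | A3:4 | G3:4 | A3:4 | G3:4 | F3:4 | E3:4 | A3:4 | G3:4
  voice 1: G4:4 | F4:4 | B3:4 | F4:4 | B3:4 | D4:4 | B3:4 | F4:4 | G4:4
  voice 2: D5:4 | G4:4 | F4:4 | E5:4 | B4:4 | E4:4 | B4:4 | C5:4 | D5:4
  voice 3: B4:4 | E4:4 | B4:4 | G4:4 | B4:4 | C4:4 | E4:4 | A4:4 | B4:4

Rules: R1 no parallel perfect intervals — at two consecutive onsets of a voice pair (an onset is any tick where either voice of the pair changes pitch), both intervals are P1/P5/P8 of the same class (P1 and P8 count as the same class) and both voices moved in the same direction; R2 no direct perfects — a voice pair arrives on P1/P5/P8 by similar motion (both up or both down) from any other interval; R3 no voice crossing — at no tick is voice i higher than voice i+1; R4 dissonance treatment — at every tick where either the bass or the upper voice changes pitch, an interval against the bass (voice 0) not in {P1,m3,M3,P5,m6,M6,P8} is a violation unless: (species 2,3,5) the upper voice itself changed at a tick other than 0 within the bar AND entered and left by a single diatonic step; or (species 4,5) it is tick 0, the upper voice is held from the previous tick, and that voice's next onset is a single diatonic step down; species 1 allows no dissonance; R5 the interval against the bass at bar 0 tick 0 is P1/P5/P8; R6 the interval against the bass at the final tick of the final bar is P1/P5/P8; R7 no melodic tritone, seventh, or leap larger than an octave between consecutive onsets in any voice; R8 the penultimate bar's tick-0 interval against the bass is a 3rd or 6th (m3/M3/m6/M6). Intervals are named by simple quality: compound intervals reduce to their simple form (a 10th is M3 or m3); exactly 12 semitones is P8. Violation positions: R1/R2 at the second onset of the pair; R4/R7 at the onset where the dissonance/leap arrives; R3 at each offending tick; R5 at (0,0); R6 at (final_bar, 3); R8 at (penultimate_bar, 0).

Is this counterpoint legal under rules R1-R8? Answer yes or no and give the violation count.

bar 0: v0=G3 v1=G4 v2=D5 v3=B4 (M3)
bar 1: v0=A3 v1=F4 v2=G4 v3=E4 (P5)
bar 2: v0=G3 v1=B3 v2=F4 v3=B4 (M3)
bar 3: v0=A3 v1=F4 v2=E5 v3=G4 (m7)
bar 4: v0=G3 v1=B3 v2=B4 v3=B4 (M3)
bar 5: v0=F3 v1=D4 v2=E4 v3=C4 (P5)
bar 6: v0=E3 v1=B3 v2=B4 v3=E4 (P8)
bar 7: v0=A3 v1=F4 v2=C5 v3=A4 (P8)
bar 8: v0=G3 v1=G4 v2=D5 v3=B4 (M3)
  R3 @ bar0.0: D5 above B4
  R5 @ bar0.0: opens on M3
  R3 @ bar0.1: D5 above B4
  R3 @ bar0.2: D5 above B4
  R3 @ bar0.3: D5 above B4
  R3 @ bar1.0: G4 above E4
  R4 @ bar1.0: A3/G4 m7 untreated
  R3 @ bar1.1: G4 above E4
  R3 @ bar1.2: G4 above E4
  R3 @ bar1.3: G4 above E4
  R4 @ bar2.0: G3/F4 m7 untreated
  R7 @ bar2.0: F4->B3 leap 6st
  R2 @ bar3.0: G3/F4 m7 -> A3/E5 P5 similar
  R3 @ bar3.0: E5 above G4
  R4 @ bar3.0: A3/G4 m7 untreated
  R7 @ bar3.0: B3->F4 leap 6st
  R7 @ bar3.0: F4->E5 leap 11st
  R3 @ bar3.1: E5 above G4
  R3 @ bar3.2: E5 above G4
  R3 @ bar3.3: E5 above G4
  R2 @ bar4.0: F4/E5 M7 -> B3/B4 P8 similar
  R7 @ bar4.0: F4->B3 leap 6st
  R2 @ bar5.0: G3/B4 M3 -> F3/C4 P5 similar
  R3 @ bar5.0: E4 above C4
  R4 @ bar5.0: F3/E4 M7 untreated
  R7 @ bar5.0: B4->C4 leap 11st
  R3 @ bar5.1: E4 above C4
  R3 @ bar5.2: E4 above C4
  R3 @ bar5.3: E4 above C4
  R2 @ bar6.0: F3/D4 M6 -> E3/B3 P5 similar
  R2 @ bar6.0: E4/C4 M3 -> B4/E4 P5 similar
  R3 @ bar6.0: B4 above E4
  R3 @ bar6.1: B4 above E4
  R3 @ bar6.2: B4 above E4
  R3 @ bar6.3: B4 above E4
  R1 @ bar7.0: E3/E4 P8 -> A3/A4 P8 similar
  R2 @ bar7.0: B3/B4 P8 -> F4/C5 P5 similar
  R3 @ bar7.0: C5 above A4
  R7 @ bar7.0: B3->F4 leap 6st
  R8 @ bar7.0: penult P8 not 3rd/6th
  R3 @ bar7.1: C5 above A4
  R3 @ bar7.2: C5 above A4
  R3 @ bar7.3: C5 above A4
  R1 @ bar8.0: F4/C5 P5 -> G4/D5 P5 similar
  R3 @ bar8.0: D5 above B4
  R3 @ bar8.1: D5 above B4
  R3 @ bar8.2: D5 above B4
  R3 @ bar8.3: D5 above B4
  R6 @ bar8.3: closes on M3

No (49 violations)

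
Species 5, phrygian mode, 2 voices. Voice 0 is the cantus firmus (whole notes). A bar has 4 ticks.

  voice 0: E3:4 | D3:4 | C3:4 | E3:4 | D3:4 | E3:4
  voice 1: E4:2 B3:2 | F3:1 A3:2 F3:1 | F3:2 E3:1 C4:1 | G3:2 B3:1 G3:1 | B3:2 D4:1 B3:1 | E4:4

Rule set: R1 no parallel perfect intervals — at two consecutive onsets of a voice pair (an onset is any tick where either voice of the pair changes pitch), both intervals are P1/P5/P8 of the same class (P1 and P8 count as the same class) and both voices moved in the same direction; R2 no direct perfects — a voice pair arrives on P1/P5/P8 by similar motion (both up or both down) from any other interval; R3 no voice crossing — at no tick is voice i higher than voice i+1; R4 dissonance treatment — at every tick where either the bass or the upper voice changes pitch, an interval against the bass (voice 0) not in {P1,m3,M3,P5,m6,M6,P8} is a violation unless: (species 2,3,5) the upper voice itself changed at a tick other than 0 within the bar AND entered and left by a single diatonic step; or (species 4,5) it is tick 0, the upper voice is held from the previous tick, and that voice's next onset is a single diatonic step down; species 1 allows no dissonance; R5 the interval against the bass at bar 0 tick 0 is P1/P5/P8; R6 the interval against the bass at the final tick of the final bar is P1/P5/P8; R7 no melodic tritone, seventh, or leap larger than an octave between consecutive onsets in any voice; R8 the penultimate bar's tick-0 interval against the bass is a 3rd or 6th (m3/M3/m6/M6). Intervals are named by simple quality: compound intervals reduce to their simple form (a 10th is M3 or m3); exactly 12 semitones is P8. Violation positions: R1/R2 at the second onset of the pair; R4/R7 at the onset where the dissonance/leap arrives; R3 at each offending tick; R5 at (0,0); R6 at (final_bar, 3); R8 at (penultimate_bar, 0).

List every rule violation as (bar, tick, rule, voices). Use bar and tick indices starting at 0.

(1, 0, R7, (1,))
(5, 0, R2, (0, 1))

bar 0: v0=E3 v1=E4 downbeat P8
bar 1: v0=D3 v1=F3 downbeat m3
bar 2: v0=C3 v1=F3 downbeat P4
bar 3: v0=E3 v1=G3 downbeat m3
bar 4: v0=D3 v1=B3 downbeat M6
bar 5: v0=E3 v1=E4 downbeat P8
  -> R7 @ bar 1 tick 0 v(1,): B3->F3 leap 6st
  -> R2 @ bar 5 tick 0 v(0, 1): D3/B3 M6 -> E3/E4 P8 similar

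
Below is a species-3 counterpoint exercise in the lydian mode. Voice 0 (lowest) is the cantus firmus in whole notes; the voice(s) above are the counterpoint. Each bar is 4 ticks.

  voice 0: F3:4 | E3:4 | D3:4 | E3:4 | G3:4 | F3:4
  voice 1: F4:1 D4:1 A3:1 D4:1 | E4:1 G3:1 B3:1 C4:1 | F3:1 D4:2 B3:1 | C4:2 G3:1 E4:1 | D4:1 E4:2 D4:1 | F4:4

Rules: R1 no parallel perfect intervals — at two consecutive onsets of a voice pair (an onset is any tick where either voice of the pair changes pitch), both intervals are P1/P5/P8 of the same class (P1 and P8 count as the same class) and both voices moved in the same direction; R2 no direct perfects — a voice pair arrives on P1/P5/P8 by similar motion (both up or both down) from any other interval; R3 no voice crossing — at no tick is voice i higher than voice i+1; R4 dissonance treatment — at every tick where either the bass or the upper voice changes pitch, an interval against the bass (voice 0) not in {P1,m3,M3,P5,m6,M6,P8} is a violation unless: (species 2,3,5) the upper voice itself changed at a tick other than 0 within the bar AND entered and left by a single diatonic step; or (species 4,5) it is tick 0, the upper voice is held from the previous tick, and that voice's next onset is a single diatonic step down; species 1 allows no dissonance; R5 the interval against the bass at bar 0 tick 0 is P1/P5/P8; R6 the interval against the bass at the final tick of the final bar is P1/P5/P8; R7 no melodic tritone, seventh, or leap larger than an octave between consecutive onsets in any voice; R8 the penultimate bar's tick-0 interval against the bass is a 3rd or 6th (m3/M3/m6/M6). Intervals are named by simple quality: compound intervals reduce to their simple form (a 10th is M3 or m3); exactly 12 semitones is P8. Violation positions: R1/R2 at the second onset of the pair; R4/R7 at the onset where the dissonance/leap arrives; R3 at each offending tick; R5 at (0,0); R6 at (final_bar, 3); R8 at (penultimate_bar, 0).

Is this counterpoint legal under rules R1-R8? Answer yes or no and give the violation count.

bar 0: v0=F3 v1=F4 (P8)
bar 1: v0=E3 v1=E4 (P8)
bar 2: v0=D3 v1=F3 (m3)
bar 3: v0=E3 v1=C4 (m6)
bar 4: v0=G3 v1=D4 (P5)
bar 5: v0=F3 v1=F4 (P8)
  R8 @ bar4.0: penult P5 not 3rd/6th

No (1 violations)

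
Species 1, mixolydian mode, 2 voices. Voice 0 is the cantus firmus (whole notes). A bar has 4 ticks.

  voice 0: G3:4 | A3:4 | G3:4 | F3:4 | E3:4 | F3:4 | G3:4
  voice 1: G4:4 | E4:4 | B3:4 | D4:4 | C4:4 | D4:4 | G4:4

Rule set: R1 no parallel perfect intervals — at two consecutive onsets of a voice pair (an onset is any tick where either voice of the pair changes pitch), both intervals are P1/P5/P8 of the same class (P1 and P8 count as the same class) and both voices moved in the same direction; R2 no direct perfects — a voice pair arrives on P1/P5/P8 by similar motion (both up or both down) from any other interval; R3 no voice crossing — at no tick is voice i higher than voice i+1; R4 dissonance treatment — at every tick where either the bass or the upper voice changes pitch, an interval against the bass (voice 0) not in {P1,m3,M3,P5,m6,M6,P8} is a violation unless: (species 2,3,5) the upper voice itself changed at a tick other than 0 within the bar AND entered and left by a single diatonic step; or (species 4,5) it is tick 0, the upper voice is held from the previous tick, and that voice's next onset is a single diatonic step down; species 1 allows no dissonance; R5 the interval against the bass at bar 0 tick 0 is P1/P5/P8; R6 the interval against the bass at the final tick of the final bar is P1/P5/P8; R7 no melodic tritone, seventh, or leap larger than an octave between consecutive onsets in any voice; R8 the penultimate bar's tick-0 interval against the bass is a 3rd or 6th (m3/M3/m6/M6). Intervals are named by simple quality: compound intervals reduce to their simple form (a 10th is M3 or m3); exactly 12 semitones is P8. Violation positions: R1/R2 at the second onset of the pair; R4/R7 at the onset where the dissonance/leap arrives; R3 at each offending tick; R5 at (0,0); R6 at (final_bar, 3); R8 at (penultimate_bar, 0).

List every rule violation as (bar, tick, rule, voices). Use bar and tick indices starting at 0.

bar 0: v0=G3 v1=G4 downbeat P8
bar 1: v0=A3 v1=E4 downbeat P5
bar 2: v0=G3 v1=B3 downbeat M3
bar 3: v0=F3 v1=D4 downbeat M6
bar 4: v0=E3 v1=C4 downbeat m6
bar 5: v0=F3 v1=D4 downbeat M6
bar 6: v0=G3 v1=G4 downbeat P8
  -> R2 @ bar 6 tick 0 v(0, 1): F3/D4 M6 -> G3/G4 P8 similar

(6, 0, R2, (0, 1))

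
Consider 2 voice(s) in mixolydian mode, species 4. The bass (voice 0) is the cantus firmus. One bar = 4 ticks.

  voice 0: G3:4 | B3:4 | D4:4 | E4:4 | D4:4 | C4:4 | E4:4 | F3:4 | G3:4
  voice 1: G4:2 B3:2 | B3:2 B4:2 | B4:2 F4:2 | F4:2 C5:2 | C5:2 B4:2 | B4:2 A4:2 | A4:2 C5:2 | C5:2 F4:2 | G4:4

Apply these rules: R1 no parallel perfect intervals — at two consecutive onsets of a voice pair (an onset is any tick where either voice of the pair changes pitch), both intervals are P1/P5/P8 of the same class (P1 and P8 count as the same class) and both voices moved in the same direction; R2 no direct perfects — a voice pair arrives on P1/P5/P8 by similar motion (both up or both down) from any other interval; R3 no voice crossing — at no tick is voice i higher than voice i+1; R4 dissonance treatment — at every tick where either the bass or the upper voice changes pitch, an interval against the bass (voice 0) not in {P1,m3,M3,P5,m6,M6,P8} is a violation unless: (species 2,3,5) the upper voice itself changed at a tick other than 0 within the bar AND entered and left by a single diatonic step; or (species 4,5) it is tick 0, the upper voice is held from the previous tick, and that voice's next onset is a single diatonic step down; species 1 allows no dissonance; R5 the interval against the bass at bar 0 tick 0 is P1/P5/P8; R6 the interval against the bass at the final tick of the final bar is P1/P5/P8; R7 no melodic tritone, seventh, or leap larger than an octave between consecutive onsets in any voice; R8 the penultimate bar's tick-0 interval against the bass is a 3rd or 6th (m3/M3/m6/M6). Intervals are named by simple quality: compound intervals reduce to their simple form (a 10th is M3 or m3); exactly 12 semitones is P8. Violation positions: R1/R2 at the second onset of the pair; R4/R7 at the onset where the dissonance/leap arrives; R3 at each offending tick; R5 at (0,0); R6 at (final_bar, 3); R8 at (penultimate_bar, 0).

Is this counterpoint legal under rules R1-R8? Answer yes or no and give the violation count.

bar 0: v0=G3 v1=G4 (P8)
bar 1: v0=B3 v1=B3 (P1)
bar 2: v0=D4 v1=B4 (M6)
bar 3: v0=E4 v1=F4 (m2)
bar 4: v0=D4 v1=C5 (m7)
bar 5: v0=C4 v1=B4 (M7)
bar 6: v0=E4 v1=A4 (P4)
bar 7: v0=F3 v1=C5 (P5)
bar 8: v0=G3 v1=G4 (P8)
  R7 @ bar2.2: B4->F4 leap 6st
  R4 @ bar3.0: E4/F4 m2 untreated
  R4 @ bar6.0: E4/A4 P4 untreated
  R7 @ bar7.0: E4->F3 leap 11st
  R8 @ bar7.0: penult P5 not 3rd/6th
  R1 @ bar8.0: F3/F4 P8 -> G3/G4 P8 similar

No (6 violations)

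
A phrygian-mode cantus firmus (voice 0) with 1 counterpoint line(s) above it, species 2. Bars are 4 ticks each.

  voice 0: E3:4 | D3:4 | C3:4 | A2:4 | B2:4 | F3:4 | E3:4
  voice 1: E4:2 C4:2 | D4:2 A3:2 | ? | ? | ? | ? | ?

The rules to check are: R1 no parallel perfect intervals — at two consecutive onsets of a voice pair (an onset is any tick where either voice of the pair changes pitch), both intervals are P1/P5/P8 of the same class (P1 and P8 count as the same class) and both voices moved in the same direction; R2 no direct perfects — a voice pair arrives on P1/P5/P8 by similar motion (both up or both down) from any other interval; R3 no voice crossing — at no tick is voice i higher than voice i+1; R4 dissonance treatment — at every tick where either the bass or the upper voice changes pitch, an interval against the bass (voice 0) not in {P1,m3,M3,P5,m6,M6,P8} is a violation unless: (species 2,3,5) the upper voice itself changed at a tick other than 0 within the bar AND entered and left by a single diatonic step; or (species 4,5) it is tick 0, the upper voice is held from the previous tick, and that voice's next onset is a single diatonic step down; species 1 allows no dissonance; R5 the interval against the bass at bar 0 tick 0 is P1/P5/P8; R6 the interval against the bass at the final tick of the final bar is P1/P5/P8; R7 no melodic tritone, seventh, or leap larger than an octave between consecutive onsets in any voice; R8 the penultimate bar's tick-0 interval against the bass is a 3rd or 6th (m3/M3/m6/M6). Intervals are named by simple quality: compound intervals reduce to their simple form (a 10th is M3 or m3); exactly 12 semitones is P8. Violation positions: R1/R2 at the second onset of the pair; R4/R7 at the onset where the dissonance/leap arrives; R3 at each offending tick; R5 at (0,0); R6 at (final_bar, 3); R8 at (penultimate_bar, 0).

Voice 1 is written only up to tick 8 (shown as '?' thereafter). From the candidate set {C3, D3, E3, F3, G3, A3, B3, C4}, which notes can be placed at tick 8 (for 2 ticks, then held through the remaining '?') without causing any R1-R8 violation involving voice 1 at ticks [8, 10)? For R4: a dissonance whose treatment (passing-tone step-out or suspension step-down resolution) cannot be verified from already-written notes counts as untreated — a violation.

{A3, C4, E3}

C3: violates R2
D3: violates R4
E3: legal
F3: violates R4
G3: violates R1
A3: legal
B3: violates R4
C4: legal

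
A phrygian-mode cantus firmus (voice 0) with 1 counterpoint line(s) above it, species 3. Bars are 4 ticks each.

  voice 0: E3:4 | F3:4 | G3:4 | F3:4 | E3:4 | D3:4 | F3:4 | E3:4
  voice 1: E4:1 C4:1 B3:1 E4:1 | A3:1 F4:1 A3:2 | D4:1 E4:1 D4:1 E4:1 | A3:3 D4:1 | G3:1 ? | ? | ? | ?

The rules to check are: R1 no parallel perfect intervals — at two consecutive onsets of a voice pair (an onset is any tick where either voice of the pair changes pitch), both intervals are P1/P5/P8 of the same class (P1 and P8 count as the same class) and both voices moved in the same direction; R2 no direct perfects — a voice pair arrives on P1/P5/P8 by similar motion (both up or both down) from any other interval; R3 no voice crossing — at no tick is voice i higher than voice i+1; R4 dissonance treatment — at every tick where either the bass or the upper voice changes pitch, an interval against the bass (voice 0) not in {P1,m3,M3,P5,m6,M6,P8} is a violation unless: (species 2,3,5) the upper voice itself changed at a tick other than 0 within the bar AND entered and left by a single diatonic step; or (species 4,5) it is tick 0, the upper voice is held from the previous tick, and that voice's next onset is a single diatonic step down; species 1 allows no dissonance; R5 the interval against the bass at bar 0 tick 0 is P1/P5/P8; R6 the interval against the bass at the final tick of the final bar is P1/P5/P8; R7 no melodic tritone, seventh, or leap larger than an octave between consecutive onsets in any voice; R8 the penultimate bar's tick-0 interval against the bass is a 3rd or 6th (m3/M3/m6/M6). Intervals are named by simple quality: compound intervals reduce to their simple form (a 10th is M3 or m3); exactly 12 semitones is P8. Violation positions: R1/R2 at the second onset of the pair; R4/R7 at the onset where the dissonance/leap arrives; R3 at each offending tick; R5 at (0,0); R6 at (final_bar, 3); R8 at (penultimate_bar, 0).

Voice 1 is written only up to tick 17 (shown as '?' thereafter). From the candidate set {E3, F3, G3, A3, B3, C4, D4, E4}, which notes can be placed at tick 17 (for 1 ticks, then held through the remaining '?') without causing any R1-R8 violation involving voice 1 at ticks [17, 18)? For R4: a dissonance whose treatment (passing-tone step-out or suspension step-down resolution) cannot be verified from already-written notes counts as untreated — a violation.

E3: legal
F3: violates R4
G3: legal
A3: violates R4
B3: legal
C4: legal
D4: violates R4
E4: legal

{B3, C4, E3, E4, G3}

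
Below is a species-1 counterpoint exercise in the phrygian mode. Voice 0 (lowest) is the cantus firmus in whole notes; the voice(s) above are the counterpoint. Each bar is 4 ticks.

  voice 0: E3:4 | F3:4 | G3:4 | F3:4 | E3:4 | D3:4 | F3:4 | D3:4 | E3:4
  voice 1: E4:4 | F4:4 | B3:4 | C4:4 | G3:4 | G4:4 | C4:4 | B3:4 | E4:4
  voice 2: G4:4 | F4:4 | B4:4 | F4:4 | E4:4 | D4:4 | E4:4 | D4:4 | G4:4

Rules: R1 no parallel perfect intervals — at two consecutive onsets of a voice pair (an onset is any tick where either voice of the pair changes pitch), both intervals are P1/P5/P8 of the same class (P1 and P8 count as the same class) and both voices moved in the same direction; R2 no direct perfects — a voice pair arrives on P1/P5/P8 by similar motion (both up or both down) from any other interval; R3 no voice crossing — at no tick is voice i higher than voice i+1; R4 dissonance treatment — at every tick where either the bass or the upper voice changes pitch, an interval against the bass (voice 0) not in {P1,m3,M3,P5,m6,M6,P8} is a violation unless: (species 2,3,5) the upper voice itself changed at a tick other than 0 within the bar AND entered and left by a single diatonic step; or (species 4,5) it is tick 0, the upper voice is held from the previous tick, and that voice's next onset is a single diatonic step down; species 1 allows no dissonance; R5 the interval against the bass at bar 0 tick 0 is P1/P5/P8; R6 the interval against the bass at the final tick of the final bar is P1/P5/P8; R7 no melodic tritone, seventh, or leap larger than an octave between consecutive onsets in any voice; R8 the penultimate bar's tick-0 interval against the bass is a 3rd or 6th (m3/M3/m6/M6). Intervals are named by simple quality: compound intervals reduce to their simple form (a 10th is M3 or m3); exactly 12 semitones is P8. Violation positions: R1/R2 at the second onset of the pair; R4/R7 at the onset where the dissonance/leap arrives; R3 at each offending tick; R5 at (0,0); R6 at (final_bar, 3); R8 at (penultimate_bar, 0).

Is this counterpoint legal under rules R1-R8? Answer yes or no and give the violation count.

bar 0: v0=E3 v1=E4 v2=G4 (m3)
bar 1: v0=F3 v1=F4 v2=F4 (P8)
bar 2: v0=G3 v1=B3 v2=B4 (M3)
bar 3: v0=F3 v1=C4 v2=F4 (P8)
bar 4: v0=E3 v1=G3 v2=E4 (P8)
bar 5: v0=D3 v1=G4 v2=D4 (P8)
bar 6: v0=F3 v1=C4 v2=E4 (M7)
bar 7: v0=D3 v1=B3 v2=D4 (P8)
bar 8: v0=E3 v1=E4 v2=G4 (m3)
  R5 @ bar0.0: opens on m3
  R1 @ bar1.0: E3/E4 P8 -> F3/F4 P8 similar
  R7 @ bar2.0: F4->B3 leap 6st
  R7 @ bar2.0: F4->B4 leap 6st
  R2 @ bar3.0: G3/B4 M3 -> F3/F4 P8 similar
  R7 @ bar3.0: B4->F4 leap 6st
  R1 @ bar4.0: F3/F4 P8 -> E3/E4 P8 similar
  R1 @ bar5.0: E3/E4 P8 -> D3/D4 P8 similar
  R3 @ bar5.0: G4 above D4
  R4 @ bar5.0: D3/G4 P4 untreated
  R3 @ bar5.1: G4 above D4
  R3 @ bar5.2: G4 above D4
  R3 @ bar5.3: G4 above D4
  R4 @ bar6.0: F3/E4 M7 untreated
  R2 @ bar7.0: F3/E4 M7 -> D3/D4 P8 similar
  R8 @ bar7.0: penult P8 not 3rd/6th
  R2 @ bar8.0: D3/B3 M6 -> E3/E4 P8 similar
  R6 @ bar8.3: closes on m3

No (18 violations)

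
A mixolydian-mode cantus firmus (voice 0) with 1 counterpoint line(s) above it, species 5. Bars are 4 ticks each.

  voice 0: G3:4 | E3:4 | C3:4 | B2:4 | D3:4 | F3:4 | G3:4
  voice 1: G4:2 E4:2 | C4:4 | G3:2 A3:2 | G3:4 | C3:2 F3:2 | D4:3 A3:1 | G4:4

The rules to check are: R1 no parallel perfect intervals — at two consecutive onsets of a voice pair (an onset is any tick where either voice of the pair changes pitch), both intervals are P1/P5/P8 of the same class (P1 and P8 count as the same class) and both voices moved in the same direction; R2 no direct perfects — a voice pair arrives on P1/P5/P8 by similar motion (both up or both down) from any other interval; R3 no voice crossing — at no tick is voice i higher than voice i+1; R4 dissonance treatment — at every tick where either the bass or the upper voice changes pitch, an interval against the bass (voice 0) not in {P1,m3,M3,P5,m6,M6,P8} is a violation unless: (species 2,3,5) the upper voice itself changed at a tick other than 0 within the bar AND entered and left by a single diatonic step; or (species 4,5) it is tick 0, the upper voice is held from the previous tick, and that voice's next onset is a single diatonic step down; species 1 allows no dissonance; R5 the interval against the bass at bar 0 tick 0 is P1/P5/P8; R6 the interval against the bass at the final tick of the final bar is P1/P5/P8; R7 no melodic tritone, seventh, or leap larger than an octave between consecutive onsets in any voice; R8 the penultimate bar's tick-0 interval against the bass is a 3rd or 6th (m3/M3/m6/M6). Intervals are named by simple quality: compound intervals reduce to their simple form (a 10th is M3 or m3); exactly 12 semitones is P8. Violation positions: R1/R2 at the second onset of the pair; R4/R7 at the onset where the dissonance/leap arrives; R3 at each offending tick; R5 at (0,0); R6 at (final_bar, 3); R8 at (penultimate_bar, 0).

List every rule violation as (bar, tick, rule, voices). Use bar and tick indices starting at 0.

bar 0: v0=G3 v1=G4 downbeat P8
bar 1: v0=E3 v1=C4 downbeat m6
bar 2: v0=C3 v1=G3 downbeat P5
bar 3: v0=B2 v1=G3 downbeat m6
bar 4: v0=D3 v1=C3 downbeat M2
bar 5: v0=F3 v1=D4 downbeat M6
bar 6: v0=G3 v1=G4 downbeat P8
  -> R2 @ bar 2 tick 0 v(0, 1): E3/C4 m6 -> C3/G3 P5 similar
  -> R3 @ bar 4 tick 0 v(0, 1): D3 above C3
  -> R4 @ bar 4 tick 0 v(0, 1): D3/C3 M2 untreated
  -> R3 @ bar 4 tick 1 v(0, 1): D3 above C3
  -> R2 @ bar 6 tick 0 v(0, 1): F3/A3 M3 -> G3/G4 P8 similar
  -> R7 @ bar 6 tick 0 v(1,): A3->G4 leap 10st

(2, 0, R2, (0, 1))
(4, 0, R3, (0, 1))
(4, 0, R4, (0, 1))
(4, 1, R3, (0, 1))
(6, 0, R2, (0, 1))
(6, 0, R7, (1,))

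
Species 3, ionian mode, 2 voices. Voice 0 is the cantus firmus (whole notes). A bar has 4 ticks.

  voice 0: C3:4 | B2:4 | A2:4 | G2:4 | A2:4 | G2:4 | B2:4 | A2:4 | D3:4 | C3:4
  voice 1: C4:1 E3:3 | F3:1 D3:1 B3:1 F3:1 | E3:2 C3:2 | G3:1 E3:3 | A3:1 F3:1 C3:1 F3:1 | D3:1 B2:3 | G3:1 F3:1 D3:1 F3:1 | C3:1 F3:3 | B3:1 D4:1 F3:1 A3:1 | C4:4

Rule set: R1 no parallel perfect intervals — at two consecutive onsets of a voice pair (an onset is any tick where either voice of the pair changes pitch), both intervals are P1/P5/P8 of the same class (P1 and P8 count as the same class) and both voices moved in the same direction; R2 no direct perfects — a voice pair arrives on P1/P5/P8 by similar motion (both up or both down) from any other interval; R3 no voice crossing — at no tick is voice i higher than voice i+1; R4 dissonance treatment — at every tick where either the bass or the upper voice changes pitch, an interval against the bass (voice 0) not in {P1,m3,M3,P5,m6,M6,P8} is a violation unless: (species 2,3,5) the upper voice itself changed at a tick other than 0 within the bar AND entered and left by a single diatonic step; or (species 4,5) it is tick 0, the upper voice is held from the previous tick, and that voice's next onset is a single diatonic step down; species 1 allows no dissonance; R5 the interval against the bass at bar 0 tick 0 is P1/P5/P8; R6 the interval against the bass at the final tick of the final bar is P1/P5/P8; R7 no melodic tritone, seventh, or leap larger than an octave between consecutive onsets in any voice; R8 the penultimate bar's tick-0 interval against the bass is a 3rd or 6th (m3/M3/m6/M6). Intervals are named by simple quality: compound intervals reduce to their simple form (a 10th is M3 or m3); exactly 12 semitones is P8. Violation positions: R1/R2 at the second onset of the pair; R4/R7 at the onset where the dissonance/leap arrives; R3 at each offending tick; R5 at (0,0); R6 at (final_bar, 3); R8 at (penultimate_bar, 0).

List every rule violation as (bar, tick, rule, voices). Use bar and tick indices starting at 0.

(1, 0, R4, (0, 1))
(1, 3, R4, (0, 1))
(1, 3, R7, (1,))
(2, 0, R2, (0, 1))
(4, 0, R2, (0, 1))
(5, 0, R2, (0, 1))
(6, 1, R4, (0, 1))
(6, 3, R4, (0, 1))
(8, 0, R7, (1,))

bar 0: v0=C3 v1=C4 downbeat P8
bar 1: v0=B2 v1=F3 downbeat TT
bar 2: v0=A2 v1=E3 downbeat P5
bar 3: v0=G2 v1=G3 downbeat P8
bar 4: v0=A2 v1=A3 downbeat P8
bar 5: v0=G2 v1=D3 downbeat P5
bar 6: v0=B2 v1=G3 downbeat m6
bar 7: v0=A2 v1=C3 downbeat m3
bar 8: v0=D3 v1=B3 downbeat M6
bar 9: v0=C3 v1=C4 downbeat P8
  -> R4 @ bar 1 tick 0 v(0, 1): B2/F3 TT untreated
  -> R4 @ bar 1 tick 3 v(0, 1): B2/F3 TT untreated
  -> R7 @ bar 1 tick 3 v(1,): B3->F3 leap 6st
  -> R2 @ bar 2 tick 0 v(0, 1): B2/F3 TT -> A2/E3 P5 similar
  -> R2 @ bar 4 tick 0 v(0, 1): G2/E3 M6 -> A2/A3 P8 similar
  -> R2 @ bar 5 tick 0 v(0, 1): A2/F3 m6 -> G2/D3 P5 similar
  -> R4 @ bar 6 tick 1 v(0, 1): B2/F3 TT untreated
  -> R4 @ bar 6 tick 3 v(0, 1): B2/F3 TT untreated
  -> R7 @ bar 8 tick 0 v(1,): F3->B3 leap 6st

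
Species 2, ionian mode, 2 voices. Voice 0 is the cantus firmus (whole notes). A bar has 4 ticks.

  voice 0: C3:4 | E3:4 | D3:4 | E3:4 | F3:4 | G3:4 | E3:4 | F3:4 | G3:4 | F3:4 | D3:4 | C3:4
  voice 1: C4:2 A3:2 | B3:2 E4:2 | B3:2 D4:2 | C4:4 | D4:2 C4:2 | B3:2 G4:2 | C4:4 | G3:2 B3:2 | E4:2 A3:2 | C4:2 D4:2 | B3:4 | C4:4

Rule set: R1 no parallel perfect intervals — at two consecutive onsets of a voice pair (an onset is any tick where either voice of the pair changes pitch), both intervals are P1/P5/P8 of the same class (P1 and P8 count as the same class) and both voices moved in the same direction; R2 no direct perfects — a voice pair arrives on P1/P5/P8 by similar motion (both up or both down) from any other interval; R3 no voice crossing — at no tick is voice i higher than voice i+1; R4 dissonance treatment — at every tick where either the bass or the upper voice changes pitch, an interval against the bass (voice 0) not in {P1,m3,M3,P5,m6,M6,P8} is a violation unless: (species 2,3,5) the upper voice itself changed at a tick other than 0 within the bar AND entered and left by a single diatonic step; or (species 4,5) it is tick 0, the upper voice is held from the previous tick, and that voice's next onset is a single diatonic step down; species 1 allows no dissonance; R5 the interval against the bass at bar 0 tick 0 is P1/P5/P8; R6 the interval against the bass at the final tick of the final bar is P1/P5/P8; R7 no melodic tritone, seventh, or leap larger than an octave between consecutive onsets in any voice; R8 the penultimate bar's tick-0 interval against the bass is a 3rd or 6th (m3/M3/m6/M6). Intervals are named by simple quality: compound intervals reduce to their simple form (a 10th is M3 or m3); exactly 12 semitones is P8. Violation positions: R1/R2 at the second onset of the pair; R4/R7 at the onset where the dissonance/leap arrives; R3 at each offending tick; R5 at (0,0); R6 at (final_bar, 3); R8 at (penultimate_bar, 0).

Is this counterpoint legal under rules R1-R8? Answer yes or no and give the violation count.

No (4 violations)

bar 0: v0=C3 v1=C4 (P8)
bar 1: v0=E3 v1=B3 (P5)
bar 2: v0=D3 v1=B3 (M6)
bar 3: v0=E3 v1=C4 (m6)
bar 4: v0=F3 v1=D4 (M6)
bar 5: v0=G3 v1=B3 (M3)
bar 6: v0=E3 v1=C4 (m6)
bar 7: v0=F3 v1=G3 (M2)
bar 8: v0=G3 v1=E4 (M6)
bar 9: v0=F3 v1=C4 (P5)
bar 10: v0=D3 v1=B3 (M6)
bar 11: v0=C3 v1=C4 (P8)
  R2 @ bar1.0: C3/A3 M6 -> E3/B3 P5 similar
  R4 @ bar7.0: F3/G3 M2 untreated
  R4 @ bar7.2: F3/B3 TT untreated
  R4 @ bar8.2: G3/A3 M2 untreated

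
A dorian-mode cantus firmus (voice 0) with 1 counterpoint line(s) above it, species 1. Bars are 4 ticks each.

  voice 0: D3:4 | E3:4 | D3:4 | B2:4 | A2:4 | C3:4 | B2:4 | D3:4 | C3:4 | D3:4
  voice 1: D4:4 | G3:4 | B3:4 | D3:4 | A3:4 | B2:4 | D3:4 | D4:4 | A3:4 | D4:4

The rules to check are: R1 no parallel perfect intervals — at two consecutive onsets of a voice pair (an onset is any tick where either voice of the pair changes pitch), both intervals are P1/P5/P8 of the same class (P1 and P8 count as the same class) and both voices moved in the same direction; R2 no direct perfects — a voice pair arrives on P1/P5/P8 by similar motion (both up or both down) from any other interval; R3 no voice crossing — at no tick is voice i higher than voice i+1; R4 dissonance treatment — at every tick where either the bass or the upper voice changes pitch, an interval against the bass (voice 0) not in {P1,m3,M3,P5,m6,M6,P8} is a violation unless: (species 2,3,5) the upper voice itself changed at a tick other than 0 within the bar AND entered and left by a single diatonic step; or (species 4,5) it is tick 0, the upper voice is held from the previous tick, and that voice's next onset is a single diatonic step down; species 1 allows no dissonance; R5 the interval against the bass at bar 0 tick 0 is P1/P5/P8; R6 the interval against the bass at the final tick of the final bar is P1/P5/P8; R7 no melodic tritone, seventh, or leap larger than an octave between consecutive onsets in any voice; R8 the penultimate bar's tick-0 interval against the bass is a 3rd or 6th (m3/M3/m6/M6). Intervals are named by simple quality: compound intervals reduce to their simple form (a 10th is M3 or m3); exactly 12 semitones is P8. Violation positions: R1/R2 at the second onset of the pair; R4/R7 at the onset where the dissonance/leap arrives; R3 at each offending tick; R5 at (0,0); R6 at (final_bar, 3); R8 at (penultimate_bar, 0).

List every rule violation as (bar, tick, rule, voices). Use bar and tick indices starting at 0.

(5, 0, R3, (0, 1))
(5, 0, R4, (0, 1))
(5, 0, R7, (1,))
(5, 1, R3, (0, 1))
(5, 2, R3, (0, 1))
(5, 3, R3, (0, 1))
(7, 0, R2, (0, 1))
(9, 0, R2, (0, 1))

bar 0: v0=D3 v1=D4 downbeat P8
bar 1: v0=E3 v1=G3 downbeat m3
bar 2: v0=D3 v1=B3 downbeat M6
bar 3: v0=B2 v1=D3 downbeat m3
bar 4: v0=A2 v1=A3 downbeat P8
bar 5: v0=C3 v1=B2 downbeat m2
bar 6: v0=B2 v1=D3 downbeat m3
bar 7: v0=D3 v1=D4 downbeat P8
bar 8: v0=C3 v1=A3 downbeat M6
bar 9: v0=D3 v1=D4 downbeat P8
  -> R3 @ bar 5 tick 0 v(0, 1): C3 above B2
  -> R4 @ bar 5 tick 0 v(0, 1): C3/B2 m2 untreated
  -> R7 @ bar 5 tick 0 v(1,): A3->B2 leap 10st
  -> R3 @ bar 5 tick 1 v(0, 1): C3 above B2
  -> R3 @ bar 5 tick 2 v(0, 1): C3 above B2
  -> R3 @ bar 5 tick 3 v(0, 1): C3 above B2
  -> R2 @ bar 7 tick 0 v(0, 1): B2/D3 m3 -> D3/D4 P8 similar
  -> R2 @ bar 9 tick 0 v(0, 1): C3/A3 M6 -> D3/D4 P8 similar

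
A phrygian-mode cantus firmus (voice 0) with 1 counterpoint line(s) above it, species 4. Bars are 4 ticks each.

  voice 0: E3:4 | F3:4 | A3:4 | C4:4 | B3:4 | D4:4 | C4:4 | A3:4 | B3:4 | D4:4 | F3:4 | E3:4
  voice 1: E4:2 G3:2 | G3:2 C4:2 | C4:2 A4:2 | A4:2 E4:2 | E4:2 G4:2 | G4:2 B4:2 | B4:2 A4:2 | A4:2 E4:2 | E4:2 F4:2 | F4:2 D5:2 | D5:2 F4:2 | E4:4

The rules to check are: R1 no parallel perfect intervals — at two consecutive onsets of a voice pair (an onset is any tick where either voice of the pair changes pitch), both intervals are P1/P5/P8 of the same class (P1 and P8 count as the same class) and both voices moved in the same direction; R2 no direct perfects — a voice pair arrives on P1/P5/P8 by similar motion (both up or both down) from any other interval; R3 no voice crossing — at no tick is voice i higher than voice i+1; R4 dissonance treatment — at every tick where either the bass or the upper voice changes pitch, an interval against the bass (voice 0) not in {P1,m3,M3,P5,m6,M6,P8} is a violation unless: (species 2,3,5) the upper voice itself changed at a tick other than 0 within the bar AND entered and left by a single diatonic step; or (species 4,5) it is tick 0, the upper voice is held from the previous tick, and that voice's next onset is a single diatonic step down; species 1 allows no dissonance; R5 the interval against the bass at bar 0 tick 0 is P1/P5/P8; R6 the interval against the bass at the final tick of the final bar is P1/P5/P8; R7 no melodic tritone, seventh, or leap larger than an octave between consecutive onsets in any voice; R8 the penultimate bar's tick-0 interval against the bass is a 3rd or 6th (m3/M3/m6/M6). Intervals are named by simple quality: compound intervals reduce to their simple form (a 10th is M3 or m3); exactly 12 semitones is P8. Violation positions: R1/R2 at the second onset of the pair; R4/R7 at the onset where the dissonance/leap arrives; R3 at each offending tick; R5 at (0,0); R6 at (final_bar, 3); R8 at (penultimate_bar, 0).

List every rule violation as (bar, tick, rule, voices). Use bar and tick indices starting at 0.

bar 0: v0=E3 v1=E4 downbeat P8
bar 1: v0=F3 v1=G3 downbeat M2
bar 2: v0=A3 v1=C4 downbeat m3
bar 3: v0=C4 v1=A4 downbeat M6
bar 4: v0=B3 v1=E4 downbeat P4
bar 5: v0=D4 v1=G4 downbeat P4
bar 6: v0=C4 v1=B4 downbeat M7
bar 7: v0=A3 v1=A4 downbeat P8
bar 8: v0=B3 v1=E4 downbeat P4
bar 9: v0=D4 v1=F4 downbeat m3
bar 10: v0=F3 v1=D5 downbeat M6
bar 11: v0=E3 v1=E4 downbeat P8
  -> R4 @ bar 1 tick 0 v(0, 1): F3/G3 M2 untreated
  -> R4 @ bar 4 tick 0 v(0, 1): B3/E4 P4 untreated
  -> R4 @ bar 5 tick 0 v(0, 1): D4/G4 P4 untreated
  -> R4 @ bar 8 tick 0 v(0, 1): B3/E4 P4 untreated
  -> R4 @ bar 8 tick 2 v(0, 1): B3/F4 TT untreated
  -> R1 @ bar 11 tick 0 v(0, 1): F3/F4 P8 -> E3/E4 P8 similar

(1, 0, R4, (0, 1))
(4, 0, R4, (0, 1))
(5, 0, R4, (0, 1))
(8, 0, R4, (0, 1))
(8, 2, R4, (0, 1))
(11, 0, R1, (0, 1))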